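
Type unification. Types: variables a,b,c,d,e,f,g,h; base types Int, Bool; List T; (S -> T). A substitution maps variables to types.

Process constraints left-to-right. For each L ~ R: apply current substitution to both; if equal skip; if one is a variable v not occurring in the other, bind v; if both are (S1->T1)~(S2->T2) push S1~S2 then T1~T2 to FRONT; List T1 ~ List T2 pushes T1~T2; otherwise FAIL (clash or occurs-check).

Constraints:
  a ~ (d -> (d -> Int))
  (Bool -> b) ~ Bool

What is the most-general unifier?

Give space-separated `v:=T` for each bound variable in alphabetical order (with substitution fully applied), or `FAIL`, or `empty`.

step 1: unify a ~ (d -> (d -> Int))  [subst: {-} | 1 pending]
  bind a := (d -> (d -> Int))
step 2: unify (Bool -> b) ~ Bool  [subst: {a:=(d -> (d -> Int))} | 0 pending]
  clash: (Bool -> b) vs Bool

Answer: FAIL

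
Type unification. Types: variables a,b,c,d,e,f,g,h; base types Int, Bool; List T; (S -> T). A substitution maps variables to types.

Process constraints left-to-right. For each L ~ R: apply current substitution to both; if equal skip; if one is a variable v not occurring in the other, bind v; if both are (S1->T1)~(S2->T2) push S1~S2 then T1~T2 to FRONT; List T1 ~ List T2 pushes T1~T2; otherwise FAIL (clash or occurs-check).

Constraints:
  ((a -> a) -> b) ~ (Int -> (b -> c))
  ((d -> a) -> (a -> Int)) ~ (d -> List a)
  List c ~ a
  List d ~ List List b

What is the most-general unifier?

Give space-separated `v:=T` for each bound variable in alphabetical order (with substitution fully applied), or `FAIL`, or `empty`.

step 1: unify ((a -> a) -> b) ~ (Int -> (b -> c))  [subst: {-} | 3 pending]
  -> decompose arrow: push (a -> a)~Int, b~(b -> c)
step 2: unify (a -> a) ~ Int  [subst: {-} | 4 pending]
  clash: (a -> a) vs Int

Answer: FAIL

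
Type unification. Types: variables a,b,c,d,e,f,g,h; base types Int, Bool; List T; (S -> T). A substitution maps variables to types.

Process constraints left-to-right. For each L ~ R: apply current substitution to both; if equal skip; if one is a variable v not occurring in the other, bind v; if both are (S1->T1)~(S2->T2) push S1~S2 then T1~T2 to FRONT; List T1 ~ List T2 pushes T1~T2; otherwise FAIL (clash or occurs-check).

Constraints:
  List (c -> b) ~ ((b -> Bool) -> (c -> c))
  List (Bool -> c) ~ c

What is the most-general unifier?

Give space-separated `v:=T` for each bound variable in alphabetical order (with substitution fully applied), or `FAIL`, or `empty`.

step 1: unify List (c -> b) ~ ((b -> Bool) -> (c -> c))  [subst: {-} | 1 pending]
  clash: List (c -> b) vs ((b -> Bool) -> (c -> c))

Answer: FAIL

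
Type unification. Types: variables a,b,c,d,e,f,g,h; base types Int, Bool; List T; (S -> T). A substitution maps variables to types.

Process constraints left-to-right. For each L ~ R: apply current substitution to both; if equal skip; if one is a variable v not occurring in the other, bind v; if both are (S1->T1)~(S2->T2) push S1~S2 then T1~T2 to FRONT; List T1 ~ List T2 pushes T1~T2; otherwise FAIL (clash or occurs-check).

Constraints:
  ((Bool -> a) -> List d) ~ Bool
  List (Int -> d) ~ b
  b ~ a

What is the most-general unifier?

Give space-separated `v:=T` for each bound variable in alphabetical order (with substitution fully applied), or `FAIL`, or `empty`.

Answer: FAIL

Derivation:
step 1: unify ((Bool -> a) -> List d) ~ Bool  [subst: {-} | 2 pending]
  clash: ((Bool -> a) -> List d) vs Bool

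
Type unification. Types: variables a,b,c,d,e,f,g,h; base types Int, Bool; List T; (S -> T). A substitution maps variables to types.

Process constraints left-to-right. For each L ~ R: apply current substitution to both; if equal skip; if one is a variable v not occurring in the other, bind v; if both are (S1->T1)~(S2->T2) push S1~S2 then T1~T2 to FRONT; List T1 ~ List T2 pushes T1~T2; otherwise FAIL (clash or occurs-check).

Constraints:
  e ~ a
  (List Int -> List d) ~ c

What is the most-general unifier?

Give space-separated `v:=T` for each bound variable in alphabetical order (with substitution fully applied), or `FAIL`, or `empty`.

step 1: unify e ~ a  [subst: {-} | 1 pending]
  bind e := a
step 2: unify (List Int -> List d) ~ c  [subst: {e:=a} | 0 pending]
  bind c := (List Int -> List d)

Answer: c:=(List Int -> List d) e:=a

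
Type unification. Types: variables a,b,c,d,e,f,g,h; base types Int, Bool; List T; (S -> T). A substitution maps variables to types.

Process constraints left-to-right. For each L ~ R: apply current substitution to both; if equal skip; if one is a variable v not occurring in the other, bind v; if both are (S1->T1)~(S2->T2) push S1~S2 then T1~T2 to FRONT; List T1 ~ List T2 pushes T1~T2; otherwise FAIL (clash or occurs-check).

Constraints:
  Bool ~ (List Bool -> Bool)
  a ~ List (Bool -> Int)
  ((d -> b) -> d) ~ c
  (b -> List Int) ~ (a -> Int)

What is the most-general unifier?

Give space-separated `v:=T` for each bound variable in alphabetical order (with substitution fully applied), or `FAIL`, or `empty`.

step 1: unify Bool ~ (List Bool -> Bool)  [subst: {-} | 3 pending]
  clash: Bool vs (List Bool -> Bool)

Answer: FAIL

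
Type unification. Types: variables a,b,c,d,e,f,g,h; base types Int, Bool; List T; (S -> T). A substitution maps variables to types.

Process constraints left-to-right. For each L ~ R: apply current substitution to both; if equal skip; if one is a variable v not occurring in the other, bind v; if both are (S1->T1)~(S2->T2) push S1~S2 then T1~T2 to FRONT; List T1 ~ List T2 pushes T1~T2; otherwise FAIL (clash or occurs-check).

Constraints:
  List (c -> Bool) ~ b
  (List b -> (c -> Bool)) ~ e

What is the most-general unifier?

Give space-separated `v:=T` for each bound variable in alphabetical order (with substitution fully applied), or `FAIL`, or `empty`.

step 1: unify List (c -> Bool) ~ b  [subst: {-} | 1 pending]
  bind b := List (c -> Bool)
step 2: unify (List List (c -> Bool) -> (c -> Bool)) ~ e  [subst: {b:=List (c -> Bool)} | 0 pending]
  bind e := (List List (c -> Bool) -> (c -> Bool))

Answer: b:=List (c -> Bool) e:=(List List (c -> Bool) -> (c -> Bool))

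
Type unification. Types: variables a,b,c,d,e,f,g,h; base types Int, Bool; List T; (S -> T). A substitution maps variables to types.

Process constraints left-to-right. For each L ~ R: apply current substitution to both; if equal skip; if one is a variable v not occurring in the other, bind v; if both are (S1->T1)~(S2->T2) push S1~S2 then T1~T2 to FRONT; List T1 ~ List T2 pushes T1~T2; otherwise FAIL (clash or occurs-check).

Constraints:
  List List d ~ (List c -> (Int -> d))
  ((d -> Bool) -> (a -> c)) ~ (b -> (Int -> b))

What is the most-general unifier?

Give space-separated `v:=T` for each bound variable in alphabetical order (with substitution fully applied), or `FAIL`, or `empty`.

step 1: unify List List d ~ (List c -> (Int -> d))  [subst: {-} | 1 pending]
  clash: List List d vs (List c -> (Int -> d))

Answer: FAIL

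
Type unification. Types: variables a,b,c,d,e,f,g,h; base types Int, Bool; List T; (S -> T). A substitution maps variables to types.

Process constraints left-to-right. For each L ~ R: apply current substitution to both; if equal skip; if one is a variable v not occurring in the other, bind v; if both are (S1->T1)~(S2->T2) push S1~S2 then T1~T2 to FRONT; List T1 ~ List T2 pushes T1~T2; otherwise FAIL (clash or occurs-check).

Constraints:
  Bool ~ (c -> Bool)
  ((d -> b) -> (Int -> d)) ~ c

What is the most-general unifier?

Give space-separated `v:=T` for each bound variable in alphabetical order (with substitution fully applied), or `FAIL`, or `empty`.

step 1: unify Bool ~ (c -> Bool)  [subst: {-} | 1 pending]
  clash: Bool vs (c -> Bool)

Answer: FAIL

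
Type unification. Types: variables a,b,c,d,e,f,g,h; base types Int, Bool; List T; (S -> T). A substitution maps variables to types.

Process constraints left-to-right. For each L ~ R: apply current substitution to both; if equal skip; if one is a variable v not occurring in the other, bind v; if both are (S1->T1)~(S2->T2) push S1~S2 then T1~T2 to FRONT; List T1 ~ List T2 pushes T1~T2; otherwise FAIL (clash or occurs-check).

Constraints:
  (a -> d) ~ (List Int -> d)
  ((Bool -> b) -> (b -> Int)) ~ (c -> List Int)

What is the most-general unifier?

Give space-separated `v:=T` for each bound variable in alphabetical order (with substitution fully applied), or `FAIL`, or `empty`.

step 1: unify (a -> d) ~ (List Int -> d)  [subst: {-} | 1 pending]
  -> decompose arrow: push a~List Int, d~d
step 2: unify a ~ List Int  [subst: {-} | 2 pending]
  bind a := List Int
step 3: unify d ~ d  [subst: {a:=List Int} | 1 pending]
  -> identical, skip
step 4: unify ((Bool -> b) -> (b -> Int)) ~ (c -> List Int)  [subst: {a:=List Int} | 0 pending]
  -> decompose arrow: push (Bool -> b)~c, (b -> Int)~List Int
step 5: unify (Bool -> b) ~ c  [subst: {a:=List Int} | 1 pending]
  bind c := (Bool -> b)
step 6: unify (b -> Int) ~ List Int  [subst: {a:=List Int, c:=(Bool -> b)} | 0 pending]
  clash: (b -> Int) vs List Int

Answer: FAIL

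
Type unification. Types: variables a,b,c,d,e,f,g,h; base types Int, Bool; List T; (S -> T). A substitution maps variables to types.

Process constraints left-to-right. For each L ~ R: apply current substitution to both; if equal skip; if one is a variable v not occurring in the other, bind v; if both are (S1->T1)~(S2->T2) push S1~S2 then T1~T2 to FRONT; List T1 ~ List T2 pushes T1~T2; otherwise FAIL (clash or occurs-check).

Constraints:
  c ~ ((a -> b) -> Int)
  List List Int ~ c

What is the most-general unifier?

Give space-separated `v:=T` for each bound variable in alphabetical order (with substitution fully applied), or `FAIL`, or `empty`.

step 1: unify c ~ ((a -> b) -> Int)  [subst: {-} | 1 pending]
  bind c := ((a -> b) -> Int)
step 2: unify List List Int ~ ((a -> b) -> Int)  [subst: {c:=((a -> b) -> Int)} | 0 pending]
  clash: List List Int vs ((a -> b) -> Int)

Answer: FAIL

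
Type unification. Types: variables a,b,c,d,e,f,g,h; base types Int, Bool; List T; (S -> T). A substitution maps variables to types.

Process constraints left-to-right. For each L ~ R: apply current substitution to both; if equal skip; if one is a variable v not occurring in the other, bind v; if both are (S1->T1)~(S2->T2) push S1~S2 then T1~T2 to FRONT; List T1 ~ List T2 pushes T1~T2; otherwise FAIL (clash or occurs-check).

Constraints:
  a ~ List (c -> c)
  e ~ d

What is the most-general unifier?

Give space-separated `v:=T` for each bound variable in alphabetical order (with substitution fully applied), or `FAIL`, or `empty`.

Answer: a:=List (c -> c) e:=d

Derivation:
step 1: unify a ~ List (c -> c)  [subst: {-} | 1 pending]
  bind a := List (c -> c)
step 2: unify e ~ d  [subst: {a:=List (c -> c)} | 0 pending]
  bind e := d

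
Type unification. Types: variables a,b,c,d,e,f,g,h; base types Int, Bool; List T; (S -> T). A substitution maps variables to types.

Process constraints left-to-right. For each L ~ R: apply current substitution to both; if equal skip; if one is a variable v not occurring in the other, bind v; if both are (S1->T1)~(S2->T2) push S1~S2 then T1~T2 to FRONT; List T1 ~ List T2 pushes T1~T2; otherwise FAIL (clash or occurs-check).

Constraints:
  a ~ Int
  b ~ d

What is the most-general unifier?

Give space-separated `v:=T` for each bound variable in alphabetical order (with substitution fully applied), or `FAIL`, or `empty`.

step 1: unify a ~ Int  [subst: {-} | 1 pending]
  bind a := Int
step 2: unify b ~ d  [subst: {a:=Int} | 0 pending]
  bind b := d

Answer: a:=Int b:=d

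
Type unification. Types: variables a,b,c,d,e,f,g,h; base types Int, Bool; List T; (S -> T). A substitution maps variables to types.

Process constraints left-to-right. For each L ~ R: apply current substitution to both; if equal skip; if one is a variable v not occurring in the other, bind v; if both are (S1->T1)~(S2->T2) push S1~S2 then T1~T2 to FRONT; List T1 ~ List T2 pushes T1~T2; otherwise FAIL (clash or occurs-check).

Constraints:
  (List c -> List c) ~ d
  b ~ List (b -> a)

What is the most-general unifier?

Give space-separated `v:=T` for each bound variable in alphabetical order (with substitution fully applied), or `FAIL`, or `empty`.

Answer: FAIL

Derivation:
step 1: unify (List c -> List c) ~ d  [subst: {-} | 1 pending]
  bind d := (List c -> List c)
step 2: unify b ~ List (b -> a)  [subst: {d:=(List c -> List c)} | 0 pending]
  occurs-check fail: b in List (b -> a)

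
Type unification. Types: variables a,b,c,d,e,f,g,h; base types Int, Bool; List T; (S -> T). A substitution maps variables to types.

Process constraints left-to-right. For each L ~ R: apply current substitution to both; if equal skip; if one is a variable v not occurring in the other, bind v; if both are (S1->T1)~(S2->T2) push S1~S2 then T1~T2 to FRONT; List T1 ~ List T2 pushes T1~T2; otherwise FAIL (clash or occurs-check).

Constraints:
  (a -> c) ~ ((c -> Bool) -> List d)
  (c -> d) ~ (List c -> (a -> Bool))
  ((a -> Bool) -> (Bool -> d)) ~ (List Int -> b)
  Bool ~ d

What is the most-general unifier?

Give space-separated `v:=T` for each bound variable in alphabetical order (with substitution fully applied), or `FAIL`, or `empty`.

step 1: unify (a -> c) ~ ((c -> Bool) -> List d)  [subst: {-} | 3 pending]
  -> decompose arrow: push a~(c -> Bool), c~List d
step 2: unify a ~ (c -> Bool)  [subst: {-} | 4 pending]
  bind a := (c -> Bool)
step 3: unify c ~ List d  [subst: {a:=(c -> Bool)} | 3 pending]
  bind c := List d
step 4: unify (List d -> d) ~ (List List d -> ((List d -> Bool) -> Bool))  [subst: {a:=(c -> Bool), c:=List d} | 2 pending]
  -> decompose arrow: push List d~List List d, d~((List d -> Bool) -> Bool)
step 5: unify List d ~ List List d  [subst: {a:=(c -> Bool), c:=List d} | 3 pending]
  -> decompose List: push d~List d
step 6: unify d ~ List d  [subst: {a:=(c -> Bool), c:=List d} | 3 pending]
  occurs-check fail: d in List d

Answer: FAIL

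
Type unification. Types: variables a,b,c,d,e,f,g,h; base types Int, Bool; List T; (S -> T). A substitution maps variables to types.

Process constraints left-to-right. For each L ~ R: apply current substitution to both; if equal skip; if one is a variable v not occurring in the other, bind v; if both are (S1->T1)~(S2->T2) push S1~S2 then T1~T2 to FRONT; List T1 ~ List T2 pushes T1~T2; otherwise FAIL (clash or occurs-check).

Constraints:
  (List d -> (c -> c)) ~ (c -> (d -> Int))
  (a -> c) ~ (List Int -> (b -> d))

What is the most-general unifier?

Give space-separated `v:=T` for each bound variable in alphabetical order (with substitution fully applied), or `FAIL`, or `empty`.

step 1: unify (List d -> (c -> c)) ~ (c -> (d -> Int))  [subst: {-} | 1 pending]
  -> decompose arrow: push List d~c, (c -> c)~(d -> Int)
step 2: unify List d ~ c  [subst: {-} | 2 pending]
  bind c := List d
step 3: unify (List d -> List d) ~ (d -> Int)  [subst: {c:=List d} | 1 pending]
  -> decompose arrow: push List d~d, List d~Int
step 4: unify List d ~ d  [subst: {c:=List d} | 2 pending]
  occurs-check fail

Answer: FAIL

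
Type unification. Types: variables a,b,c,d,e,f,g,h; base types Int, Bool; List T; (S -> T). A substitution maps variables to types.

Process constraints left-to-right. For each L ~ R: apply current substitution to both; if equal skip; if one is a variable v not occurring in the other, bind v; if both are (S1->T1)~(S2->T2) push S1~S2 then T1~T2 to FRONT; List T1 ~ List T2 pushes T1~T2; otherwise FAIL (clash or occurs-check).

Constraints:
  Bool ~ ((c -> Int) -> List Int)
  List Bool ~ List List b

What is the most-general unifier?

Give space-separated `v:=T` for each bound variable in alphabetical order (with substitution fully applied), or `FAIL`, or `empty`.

Answer: FAIL

Derivation:
step 1: unify Bool ~ ((c -> Int) -> List Int)  [subst: {-} | 1 pending]
  clash: Bool vs ((c -> Int) -> List Int)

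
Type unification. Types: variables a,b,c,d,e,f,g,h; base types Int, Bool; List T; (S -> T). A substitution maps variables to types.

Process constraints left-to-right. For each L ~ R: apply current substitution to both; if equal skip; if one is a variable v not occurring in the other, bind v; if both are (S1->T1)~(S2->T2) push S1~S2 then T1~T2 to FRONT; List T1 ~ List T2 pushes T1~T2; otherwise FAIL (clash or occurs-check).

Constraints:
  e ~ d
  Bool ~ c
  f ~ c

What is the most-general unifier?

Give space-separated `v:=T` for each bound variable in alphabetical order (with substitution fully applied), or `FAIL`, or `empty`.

Answer: c:=Bool e:=d f:=Bool

Derivation:
step 1: unify e ~ d  [subst: {-} | 2 pending]
  bind e := d
step 2: unify Bool ~ c  [subst: {e:=d} | 1 pending]
  bind c := Bool
step 3: unify f ~ Bool  [subst: {e:=d, c:=Bool} | 0 pending]
  bind f := Bool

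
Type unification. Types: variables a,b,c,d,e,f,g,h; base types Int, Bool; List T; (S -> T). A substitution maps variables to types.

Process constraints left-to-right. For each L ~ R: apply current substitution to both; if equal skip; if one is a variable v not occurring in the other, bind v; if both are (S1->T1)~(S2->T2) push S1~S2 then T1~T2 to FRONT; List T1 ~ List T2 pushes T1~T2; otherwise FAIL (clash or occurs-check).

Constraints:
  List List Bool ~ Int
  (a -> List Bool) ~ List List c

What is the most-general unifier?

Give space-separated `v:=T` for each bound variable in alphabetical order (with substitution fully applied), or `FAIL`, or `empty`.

step 1: unify List List Bool ~ Int  [subst: {-} | 1 pending]
  clash: List List Bool vs Int

Answer: FAIL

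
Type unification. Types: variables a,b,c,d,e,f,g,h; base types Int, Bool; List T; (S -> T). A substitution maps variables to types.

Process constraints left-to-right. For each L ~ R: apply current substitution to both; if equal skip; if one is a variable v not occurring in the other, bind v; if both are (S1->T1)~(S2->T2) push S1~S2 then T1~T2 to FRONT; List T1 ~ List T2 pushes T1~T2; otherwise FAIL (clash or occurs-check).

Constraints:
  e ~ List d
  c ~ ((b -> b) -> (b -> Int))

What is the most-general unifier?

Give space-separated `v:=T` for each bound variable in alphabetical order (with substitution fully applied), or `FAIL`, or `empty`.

step 1: unify e ~ List d  [subst: {-} | 1 pending]
  bind e := List d
step 2: unify c ~ ((b -> b) -> (b -> Int))  [subst: {e:=List d} | 0 pending]
  bind c := ((b -> b) -> (b -> Int))

Answer: c:=((b -> b) -> (b -> Int)) e:=List d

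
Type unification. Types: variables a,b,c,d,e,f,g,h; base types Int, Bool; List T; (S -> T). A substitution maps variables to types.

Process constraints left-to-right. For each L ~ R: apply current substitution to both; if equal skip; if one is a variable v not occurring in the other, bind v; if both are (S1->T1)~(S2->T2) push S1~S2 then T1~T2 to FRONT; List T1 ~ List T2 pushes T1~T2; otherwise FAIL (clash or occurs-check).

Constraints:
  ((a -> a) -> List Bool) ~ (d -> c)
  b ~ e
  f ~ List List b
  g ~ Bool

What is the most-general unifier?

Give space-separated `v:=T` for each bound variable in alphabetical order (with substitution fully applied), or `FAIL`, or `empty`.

Answer: b:=e c:=List Bool d:=(a -> a) f:=List List e g:=Bool

Derivation:
step 1: unify ((a -> a) -> List Bool) ~ (d -> c)  [subst: {-} | 3 pending]
  -> decompose arrow: push (a -> a)~d, List Bool~c
step 2: unify (a -> a) ~ d  [subst: {-} | 4 pending]
  bind d := (a -> a)
step 3: unify List Bool ~ c  [subst: {d:=(a -> a)} | 3 pending]
  bind c := List Bool
step 4: unify b ~ e  [subst: {d:=(a -> a), c:=List Bool} | 2 pending]
  bind b := e
step 5: unify f ~ List List e  [subst: {d:=(a -> a), c:=List Bool, b:=e} | 1 pending]
  bind f := List List e
step 6: unify g ~ Bool  [subst: {d:=(a -> a), c:=List Bool, b:=e, f:=List List e} | 0 pending]
  bind g := Bool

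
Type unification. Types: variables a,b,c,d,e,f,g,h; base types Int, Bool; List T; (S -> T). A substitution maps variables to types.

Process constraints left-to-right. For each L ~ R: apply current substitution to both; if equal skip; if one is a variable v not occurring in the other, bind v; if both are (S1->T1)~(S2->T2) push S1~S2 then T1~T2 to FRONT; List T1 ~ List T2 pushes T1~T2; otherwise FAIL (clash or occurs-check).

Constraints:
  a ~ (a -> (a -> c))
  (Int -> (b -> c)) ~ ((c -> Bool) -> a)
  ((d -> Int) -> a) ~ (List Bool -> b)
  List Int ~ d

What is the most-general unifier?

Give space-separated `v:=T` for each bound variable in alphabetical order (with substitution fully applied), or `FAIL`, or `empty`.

step 1: unify a ~ (a -> (a -> c))  [subst: {-} | 3 pending]
  occurs-check fail: a in (a -> (a -> c))

Answer: FAIL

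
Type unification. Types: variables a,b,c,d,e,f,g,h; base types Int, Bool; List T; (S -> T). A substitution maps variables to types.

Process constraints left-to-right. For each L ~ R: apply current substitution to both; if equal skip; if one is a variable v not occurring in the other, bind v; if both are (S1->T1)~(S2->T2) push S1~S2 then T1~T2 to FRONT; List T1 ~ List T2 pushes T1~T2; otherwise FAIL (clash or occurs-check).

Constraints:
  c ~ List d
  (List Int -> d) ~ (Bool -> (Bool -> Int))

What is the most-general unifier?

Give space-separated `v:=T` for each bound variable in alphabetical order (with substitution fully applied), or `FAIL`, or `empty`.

Answer: FAIL

Derivation:
step 1: unify c ~ List d  [subst: {-} | 1 pending]
  bind c := List d
step 2: unify (List Int -> d) ~ (Bool -> (Bool -> Int))  [subst: {c:=List d} | 0 pending]
  -> decompose arrow: push List Int~Bool, d~(Bool -> Int)
step 3: unify List Int ~ Bool  [subst: {c:=List d} | 1 pending]
  clash: List Int vs Bool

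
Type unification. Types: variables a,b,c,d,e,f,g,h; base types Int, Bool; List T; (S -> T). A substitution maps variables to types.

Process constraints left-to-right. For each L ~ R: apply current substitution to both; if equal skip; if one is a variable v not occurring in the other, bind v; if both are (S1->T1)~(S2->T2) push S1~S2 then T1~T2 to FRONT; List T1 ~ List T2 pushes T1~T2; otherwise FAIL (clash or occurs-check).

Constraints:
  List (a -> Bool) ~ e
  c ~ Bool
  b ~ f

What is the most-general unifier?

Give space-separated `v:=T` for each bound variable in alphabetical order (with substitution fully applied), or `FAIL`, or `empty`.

step 1: unify List (a -> Bool) ~ e  [subst: {-} | 2 pending]
  bind e := List (a -> Bool)
step 2: unify c ~ Bool  [subst: {e:=List (a -> Bool)} | 1 pending]
  bind c := Bool
step 3: unify b ~ f  [subst: {e:=List (a -> Bool), c:=Bool} | 0 pending]
  bind b := f

Answer: b:=f c:=Bool e:=List (a -> Bool)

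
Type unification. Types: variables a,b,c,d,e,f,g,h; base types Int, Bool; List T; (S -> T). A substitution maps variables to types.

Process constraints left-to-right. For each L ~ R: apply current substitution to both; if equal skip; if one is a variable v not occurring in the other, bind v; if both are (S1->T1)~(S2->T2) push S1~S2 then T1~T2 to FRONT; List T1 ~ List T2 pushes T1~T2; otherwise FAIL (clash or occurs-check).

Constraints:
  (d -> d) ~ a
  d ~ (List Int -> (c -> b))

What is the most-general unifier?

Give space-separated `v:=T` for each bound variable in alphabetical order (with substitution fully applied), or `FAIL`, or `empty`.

Answer: a:=((List Int -> (c -> b)) -> (List Int -> (c -> b))) d:=(List Int -> (c -> b))

Derivation:
step 1: unify (d -> d) ~ a  [subst: {-} | 1 pending]
  bind a := (d -> d)
step 2: unify d ~ (List Int -> (c -> b))  [subst: {a:=(d -> d)} | 0 pending]
  bind d := (List Int -> (c -> b))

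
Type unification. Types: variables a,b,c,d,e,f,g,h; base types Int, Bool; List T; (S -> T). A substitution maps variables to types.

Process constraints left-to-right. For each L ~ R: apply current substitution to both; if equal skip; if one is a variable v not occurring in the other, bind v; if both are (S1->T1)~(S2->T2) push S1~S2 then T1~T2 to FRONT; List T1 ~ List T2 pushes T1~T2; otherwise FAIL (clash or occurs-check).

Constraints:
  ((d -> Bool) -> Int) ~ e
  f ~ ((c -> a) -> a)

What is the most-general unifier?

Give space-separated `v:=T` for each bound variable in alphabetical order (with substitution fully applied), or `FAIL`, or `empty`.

Answer: e:=((d -> Bool) -> Int) f:=((c -> a) -> a)

Derivation:
step 1: unify ((d -> Bool) -> Int) ~ e  [subst: {-} | 1 pending]
  bind e := ((d -> Bool) -> Int)
step 2: unify f ~ ((c -> a) -> a)  [subst: {e:=((d -> Bool) -> Int)} | 0 pending]
  bind f := ((c -> a) -> a)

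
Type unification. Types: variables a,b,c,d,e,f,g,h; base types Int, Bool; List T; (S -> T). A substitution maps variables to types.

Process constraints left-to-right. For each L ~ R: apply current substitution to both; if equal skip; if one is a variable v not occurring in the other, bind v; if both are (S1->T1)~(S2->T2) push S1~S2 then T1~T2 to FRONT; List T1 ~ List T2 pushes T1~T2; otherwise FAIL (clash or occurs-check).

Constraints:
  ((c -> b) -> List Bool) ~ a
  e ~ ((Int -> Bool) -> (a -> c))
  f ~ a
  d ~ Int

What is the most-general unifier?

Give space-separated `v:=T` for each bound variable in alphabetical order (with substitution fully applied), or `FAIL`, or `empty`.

step 1: unify ((c -> b) -> List Bool) ~ a  [subst: {-} | 3 pending]
  bind a := ((c -> b) -> List Bool)
step 2: unify e ~ ((Int -> Bool) -> (((c -> b) -> List Bool) -> c))  [subst: {a:=((c -> b) -> List Bool)} | 2 pending]
  bind e := ((Int -> Bool) -> (((c -> b) -> List Bool) -> c))
step 3: unify f ~ ((c -> b) -> List Bool)  [subst: {a:=((c -> b) -> List Bool), e:=((Int -> Bool) -> (((c -> b) -> List Bool) -> c))} | 1 pending]
  bind f := ((c -> b) -> List Bool)
step 4: unify d ~ Int  [subst: {a:=((c -> b) -> List Bool), e:=((Int -> Bool) -> (((c -> b) -> List Bool) -> c)), f:=((c -> b) -> List Bool)} | 0 pending]
  bind d := Int

Answer: a:=((c -> b) -> List Bool) d:=Int e:=((Int -> Bool) -> (((c -> b) -> List Bool) -> c)) f:=((c -> b) -> List Bool)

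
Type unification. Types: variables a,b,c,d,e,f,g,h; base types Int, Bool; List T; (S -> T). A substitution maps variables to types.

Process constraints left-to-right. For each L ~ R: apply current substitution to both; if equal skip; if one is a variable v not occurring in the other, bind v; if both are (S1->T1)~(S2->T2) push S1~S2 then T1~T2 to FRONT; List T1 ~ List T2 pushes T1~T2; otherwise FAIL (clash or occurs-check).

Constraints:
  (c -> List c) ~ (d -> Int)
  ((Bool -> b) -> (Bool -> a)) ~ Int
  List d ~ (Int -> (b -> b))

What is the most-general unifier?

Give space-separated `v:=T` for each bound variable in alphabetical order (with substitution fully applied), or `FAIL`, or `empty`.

step 1: unify (c -> List c) ~ (d -> Int)  [subst: {-} | 2 pending]
  -> decompose arrow: push c~d, List c~Int
step 2: unify c ~ d  [subst: {-} | 3 pending]
  bind c := d
step 3: unify List d ~ Int  [subst: {c:=d} | 2 pending]
  clash: List d vs Int

Answer: FAIL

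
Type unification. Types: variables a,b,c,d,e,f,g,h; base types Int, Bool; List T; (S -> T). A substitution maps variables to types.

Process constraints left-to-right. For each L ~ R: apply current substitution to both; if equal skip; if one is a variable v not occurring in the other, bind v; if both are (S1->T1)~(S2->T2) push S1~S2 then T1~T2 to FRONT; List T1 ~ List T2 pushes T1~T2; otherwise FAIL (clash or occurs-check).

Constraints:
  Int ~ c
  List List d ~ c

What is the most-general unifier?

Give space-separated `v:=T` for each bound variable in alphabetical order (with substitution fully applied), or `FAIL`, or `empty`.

Answer: FAIL

Derivation:
step 1: unify Int ~ c  [subst: {-} | 1 pending]
  bind c := Int
step 2: unify List List d ~ Int  [subst: {c:=Int} | 0 pending]
  clash: List List d vs Int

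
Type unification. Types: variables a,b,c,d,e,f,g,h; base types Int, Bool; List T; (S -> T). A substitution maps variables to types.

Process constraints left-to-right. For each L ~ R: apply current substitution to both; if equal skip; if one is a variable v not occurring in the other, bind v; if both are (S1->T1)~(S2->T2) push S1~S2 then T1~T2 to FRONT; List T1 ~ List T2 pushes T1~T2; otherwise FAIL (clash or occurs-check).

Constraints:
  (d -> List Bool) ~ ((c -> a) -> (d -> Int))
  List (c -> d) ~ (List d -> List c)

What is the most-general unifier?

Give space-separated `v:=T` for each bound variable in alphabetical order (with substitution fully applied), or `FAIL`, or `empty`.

Answer: FAIL

Derivation:
step 1: unify (d -> List Bool) ~ ((c -> a) -> (d -> Int))  [subst: {-} | 1 pending]
  -> decompose arrow: push d~(c -> a), List Bool~(d -> Int)
step 2: unify d ~ (c -> a)  [subst: {-} | 2 pending]
  bind d := (c -> a)
step 3: unify List Bool ~ ((c -> a) -> Int)  [subst: {d:=(c -> a)} | 1 pending]
  clash: List Bool vs ((c -> a) -> Int)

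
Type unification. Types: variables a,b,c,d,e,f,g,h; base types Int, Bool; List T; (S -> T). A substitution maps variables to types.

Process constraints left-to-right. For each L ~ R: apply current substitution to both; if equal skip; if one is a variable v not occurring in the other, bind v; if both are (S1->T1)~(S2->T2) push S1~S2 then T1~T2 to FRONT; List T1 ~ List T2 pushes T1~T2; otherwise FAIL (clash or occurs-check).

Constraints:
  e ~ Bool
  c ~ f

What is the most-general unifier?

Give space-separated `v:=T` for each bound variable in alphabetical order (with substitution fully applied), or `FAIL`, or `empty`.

step 1: unify e ~ Bool  [subst: {-} | 1 pending]
  bind e := Bool
step 2: unify c ~ f  [subst: {e:=Bool} | 0 pending]
  bind c := f

Answer: c:=f e:=Bool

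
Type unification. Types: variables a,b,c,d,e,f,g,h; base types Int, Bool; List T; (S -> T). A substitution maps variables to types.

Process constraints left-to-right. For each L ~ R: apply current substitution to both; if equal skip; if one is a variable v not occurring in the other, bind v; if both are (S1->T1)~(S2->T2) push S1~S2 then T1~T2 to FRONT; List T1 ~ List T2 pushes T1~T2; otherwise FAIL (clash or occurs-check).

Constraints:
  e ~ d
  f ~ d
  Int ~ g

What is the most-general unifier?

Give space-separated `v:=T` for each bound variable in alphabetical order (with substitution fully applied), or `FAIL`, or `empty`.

Answer: e:=d f:=d g:=Int

Derivation:
step 1: unify e ~ d  [subst: {-} | 2 pending]
  bind e := d
step 2: unify f ~ d  [subst: {e:=d} | 1 pending]
  bind f := d
step 3: unify Int ~ g  [subst: {e:=d, f:=d} | 0 pending]
  bind g := Int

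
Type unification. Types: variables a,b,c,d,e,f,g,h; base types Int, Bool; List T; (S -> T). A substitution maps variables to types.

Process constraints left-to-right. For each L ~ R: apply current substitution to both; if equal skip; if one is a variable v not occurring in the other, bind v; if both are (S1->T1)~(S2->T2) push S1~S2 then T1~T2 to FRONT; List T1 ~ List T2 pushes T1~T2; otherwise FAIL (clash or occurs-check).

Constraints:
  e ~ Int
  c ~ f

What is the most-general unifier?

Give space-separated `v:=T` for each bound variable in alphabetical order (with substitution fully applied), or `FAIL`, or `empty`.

Answer: c:=f e:=Int

Derivation:
step 1: unify e ~ Int  [subst: {-} | 1 pending]
  bind e := Int
step 2: unify c ~ f  [subst: {e:=Int} | 0 pending]
  bind c := f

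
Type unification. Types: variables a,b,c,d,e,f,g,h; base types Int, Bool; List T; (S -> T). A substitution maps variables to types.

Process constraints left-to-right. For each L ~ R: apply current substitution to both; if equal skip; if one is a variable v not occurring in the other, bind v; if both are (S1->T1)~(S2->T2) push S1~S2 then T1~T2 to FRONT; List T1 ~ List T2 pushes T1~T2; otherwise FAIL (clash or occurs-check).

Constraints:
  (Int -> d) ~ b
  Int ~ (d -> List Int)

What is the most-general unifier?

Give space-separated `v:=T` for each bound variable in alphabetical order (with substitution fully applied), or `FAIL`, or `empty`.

step 1: unify (Int -> d) ~ b  [subst: {-} | 1 pending]
  bind b := (Int -> d)
step 2: unify Int ~ (d -> List Int)  [subst: {b:=(Int -> d)} | 0 pending]
  clash: Int vs (d -> List Int)

Answer: FAIL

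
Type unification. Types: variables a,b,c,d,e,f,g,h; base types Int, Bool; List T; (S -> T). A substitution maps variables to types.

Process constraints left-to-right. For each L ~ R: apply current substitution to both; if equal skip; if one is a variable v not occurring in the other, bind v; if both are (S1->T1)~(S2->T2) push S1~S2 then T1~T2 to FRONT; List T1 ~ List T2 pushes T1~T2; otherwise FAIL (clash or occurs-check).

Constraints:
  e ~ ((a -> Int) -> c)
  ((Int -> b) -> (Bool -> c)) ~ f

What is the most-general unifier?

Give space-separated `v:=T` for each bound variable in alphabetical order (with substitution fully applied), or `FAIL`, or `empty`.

step 1: unify e ~ ((a -> Int) -> c)  [subst: {-} | 1 pending]
  bind e := ((a -> Int) -> c)
step 2: unify ((Int -> b) -> (Bool -> c)) ~ f  [subst: {e:=((a -> Int) -> c)} | 0 pending]
  bind f := ((Int -> b) -> (Bool -> c))

Answer: e:=((a -> Int) -> c) f:=((Int -> b) -> (Bool -> c))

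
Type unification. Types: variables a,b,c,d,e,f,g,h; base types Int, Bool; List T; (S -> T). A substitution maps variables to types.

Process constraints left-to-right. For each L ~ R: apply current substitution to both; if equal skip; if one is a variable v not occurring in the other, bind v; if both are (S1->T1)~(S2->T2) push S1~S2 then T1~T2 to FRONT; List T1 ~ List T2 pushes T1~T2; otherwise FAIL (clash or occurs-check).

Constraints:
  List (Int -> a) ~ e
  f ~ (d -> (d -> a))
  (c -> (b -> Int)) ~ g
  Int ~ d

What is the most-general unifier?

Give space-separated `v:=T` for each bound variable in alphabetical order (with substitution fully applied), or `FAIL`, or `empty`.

step 1: unify List (Int -> a) ~ e  [subst: {-} | 3 pending]
  bind e := List (Int -> a)
step 2: unify f ~ (d -> (d -> a))  [subst: {e:=List (Int -> a)} | 2 pending]
  bind f := (d -> (d -> a))
step 3: unify (c -> (b -> Int)) ~ g  [subst: {e:=List (Int -> a), f:=(d -> (d -> a))} | 1 pending]
  bind g := (c -> (b -> Int))
step 4: unify Int ~ d  [subst: {e:=List (Int -> a), f:=(d -> (d -> a)), g:=(c -> (b -> Int))} | 0 pending]
  bind d := Int

Answer: d:=Int e:=List (Int -> a) f:=(Int -> (Int -> a)) g:=(c -> (b -> Int))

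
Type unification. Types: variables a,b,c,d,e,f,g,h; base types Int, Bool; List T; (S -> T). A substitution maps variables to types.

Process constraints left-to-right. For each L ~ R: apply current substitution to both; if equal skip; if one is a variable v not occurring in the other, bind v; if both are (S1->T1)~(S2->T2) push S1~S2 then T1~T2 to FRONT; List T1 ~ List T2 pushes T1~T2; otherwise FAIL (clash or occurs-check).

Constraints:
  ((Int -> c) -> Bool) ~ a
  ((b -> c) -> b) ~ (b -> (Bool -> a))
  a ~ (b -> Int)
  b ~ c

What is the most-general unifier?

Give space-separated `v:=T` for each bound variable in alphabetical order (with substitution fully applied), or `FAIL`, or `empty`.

Answer: FAIL

Derivation:
step 1: unify ((Int -> c) -> Bool) ~ a  [subst: {-} | 3 pending]
  bind a := ((Int -> c) -> Bool)
step 2: unify ((b -> c) -> b) ~ (b -> (Bool -> ((Int -> c) -> Bool)))  [subst: {a:=((Int -> c) -> Bool)} | 2 pending]
  -> decompose arrow: push (b -> c)~b, b~(Bool -> ((Int -> c) -> Bool))
step 3: unify (b -> c) ~ b  [subst: {a:=((Int -> c) -> Bool)} | 3 pending]
  occurs-check fail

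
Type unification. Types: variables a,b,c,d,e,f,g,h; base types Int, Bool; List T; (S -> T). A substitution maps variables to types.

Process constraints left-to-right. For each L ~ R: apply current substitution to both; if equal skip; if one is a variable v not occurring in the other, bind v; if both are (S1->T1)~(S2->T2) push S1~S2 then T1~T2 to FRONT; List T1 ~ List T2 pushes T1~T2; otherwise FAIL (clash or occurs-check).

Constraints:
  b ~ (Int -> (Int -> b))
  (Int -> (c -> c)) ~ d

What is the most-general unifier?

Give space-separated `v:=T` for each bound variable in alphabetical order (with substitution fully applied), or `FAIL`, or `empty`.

step 1: unify b ~ (Int -> (Int -> b))  [subst: {-} | 1 pending]
  occurs-check fail: b in (Int -> (Int -> b))

Answer: FAIL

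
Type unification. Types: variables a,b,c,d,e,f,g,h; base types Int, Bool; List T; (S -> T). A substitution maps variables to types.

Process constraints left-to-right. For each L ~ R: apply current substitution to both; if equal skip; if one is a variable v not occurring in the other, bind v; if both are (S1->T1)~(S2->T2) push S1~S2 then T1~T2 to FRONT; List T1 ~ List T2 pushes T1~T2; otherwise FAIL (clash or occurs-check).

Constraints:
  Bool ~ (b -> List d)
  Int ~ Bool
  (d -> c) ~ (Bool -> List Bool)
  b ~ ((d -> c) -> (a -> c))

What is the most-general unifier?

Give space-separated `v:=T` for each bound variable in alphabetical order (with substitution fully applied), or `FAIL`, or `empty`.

step 1: unify Bool ~ (b -> List d)  [subst: {-} | 3 pending]
  clash: Bool vs (b -> List d)

Answer: FAIL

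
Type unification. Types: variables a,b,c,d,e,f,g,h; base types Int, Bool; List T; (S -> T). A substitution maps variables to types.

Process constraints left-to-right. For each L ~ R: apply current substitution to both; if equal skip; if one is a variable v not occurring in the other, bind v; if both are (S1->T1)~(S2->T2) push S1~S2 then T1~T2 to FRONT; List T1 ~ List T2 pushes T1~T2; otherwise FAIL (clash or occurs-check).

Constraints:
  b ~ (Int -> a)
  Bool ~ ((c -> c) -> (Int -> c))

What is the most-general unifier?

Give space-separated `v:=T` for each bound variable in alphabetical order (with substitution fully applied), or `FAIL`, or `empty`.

step 1: unify b ~ (Int -> a)  [subst: {-} | 1 pending]
  bind b := (Int -> a)
step 2: unify Bool ~ ((c -> c) -> (Int -> c))  [subst: {b:=(Int -> a)} | 0 pending]
  clash: Bool vs ((c -> c) -> (Int -> c))

Answer: FAIL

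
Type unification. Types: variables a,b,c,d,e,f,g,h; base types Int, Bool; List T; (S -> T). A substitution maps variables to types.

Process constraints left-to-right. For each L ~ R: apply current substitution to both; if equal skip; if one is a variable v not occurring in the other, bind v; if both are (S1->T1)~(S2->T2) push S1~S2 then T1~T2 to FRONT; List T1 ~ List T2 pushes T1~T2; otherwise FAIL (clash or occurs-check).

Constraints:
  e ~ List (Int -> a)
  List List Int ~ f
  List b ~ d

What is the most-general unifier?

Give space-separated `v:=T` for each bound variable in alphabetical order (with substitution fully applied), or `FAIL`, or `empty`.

step 1: unify e ~ List (Int -> a)  [subst: {-} | 2 pending]
  bind e := List (Int -> a)
step 2: unify List List Int ~ f  [subst: {e:=List (Int -> a)} | 1 pending]
  bind f := List List Int
step 3: unify List b ~ d  [subst: {e:=List (Int -> a), f:=List List Int} | 0 pending]
  bind d := List b

Answer: d:=List b e:=List (Int -> a) f:=List List Int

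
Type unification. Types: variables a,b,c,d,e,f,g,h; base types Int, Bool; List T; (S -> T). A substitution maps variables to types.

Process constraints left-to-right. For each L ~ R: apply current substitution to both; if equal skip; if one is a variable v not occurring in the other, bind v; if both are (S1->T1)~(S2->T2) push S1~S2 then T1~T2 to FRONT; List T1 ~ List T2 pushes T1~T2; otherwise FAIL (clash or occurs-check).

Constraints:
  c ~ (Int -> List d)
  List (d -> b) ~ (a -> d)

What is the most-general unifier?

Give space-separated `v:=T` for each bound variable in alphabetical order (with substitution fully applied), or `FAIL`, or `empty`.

Answer: FAIL

Derivation:
step 1: unify c ~ (Int -> List d)  [subst: {-} | 1 pending]
  bind c := (Int -> List d)
step 2: unify List (d -> b) ~ (a -> d)  [subst: {c:=(Int -> List d)} | 0 pending]
  clash: List (d -> b) vs (a -> d)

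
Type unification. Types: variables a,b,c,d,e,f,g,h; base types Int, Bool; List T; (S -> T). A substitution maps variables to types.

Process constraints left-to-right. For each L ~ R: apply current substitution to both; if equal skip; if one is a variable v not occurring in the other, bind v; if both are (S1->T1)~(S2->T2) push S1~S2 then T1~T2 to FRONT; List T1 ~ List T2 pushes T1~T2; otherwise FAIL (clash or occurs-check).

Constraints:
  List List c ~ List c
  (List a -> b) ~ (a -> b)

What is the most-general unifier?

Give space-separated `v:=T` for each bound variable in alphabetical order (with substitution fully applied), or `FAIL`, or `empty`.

Answer: FAIL

Derivation:
step 1: unify List List c ~ List c  [subst: {-} | 1 pending]
  -> decompose List: push List c~c
step 2: unify List c ~ c  [subst: {-} | 1 pending]
  occurs-check fail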